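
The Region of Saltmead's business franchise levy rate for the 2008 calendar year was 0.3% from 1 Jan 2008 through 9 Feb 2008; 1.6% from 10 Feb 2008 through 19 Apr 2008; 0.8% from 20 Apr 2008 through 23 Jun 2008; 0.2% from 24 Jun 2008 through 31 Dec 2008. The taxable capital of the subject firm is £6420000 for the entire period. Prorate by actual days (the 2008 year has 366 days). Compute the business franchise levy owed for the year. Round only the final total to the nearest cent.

£37572.79

1 Jan – 9 Feb 2008: 40 days at 0.3% → £6420000 × 0.3% × 40/366 = £2104.9180
10 Feb – 19 Apr 2008: 70 days at 1.6% → £6420000 × 1.6% × 70/366 = £19645.9016
20 Apr – 23 Jun 2008: 65 days at 0.8% → £6420000 × 0.8% × 65/366 = £9121.3115
24 Jun – 31 Dec 2008: 191 days at 0.2% → £6420000 × 0.2% × 191/366 = £6700.6557
Total = £37572.7869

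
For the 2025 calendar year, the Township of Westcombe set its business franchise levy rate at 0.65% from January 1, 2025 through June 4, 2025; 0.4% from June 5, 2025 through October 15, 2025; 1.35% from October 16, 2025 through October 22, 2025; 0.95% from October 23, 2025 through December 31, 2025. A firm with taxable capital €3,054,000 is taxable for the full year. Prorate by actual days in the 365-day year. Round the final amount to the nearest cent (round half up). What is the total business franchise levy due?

€19,236.02

January 1 – June 4, 2025: 155 days at 0.65% → €3,054,000 × 0.65% × 155/365 = €8,429.8767
June 5 – October 15, 2025: 133 days at 0.4% → €3,054,000 × 0.4% × 133/365 = €4,451.3096
October 16 – October 22, 2025: 7 days at 1.35% → €3,054,000 × 1.35% × 7/365 = €790.6932
October 23 – December 31, 2025: 70 days at 0.95% → €3,054,000 × 0.95% × 70/365 = €5,564.1370
Total = €19,236.0164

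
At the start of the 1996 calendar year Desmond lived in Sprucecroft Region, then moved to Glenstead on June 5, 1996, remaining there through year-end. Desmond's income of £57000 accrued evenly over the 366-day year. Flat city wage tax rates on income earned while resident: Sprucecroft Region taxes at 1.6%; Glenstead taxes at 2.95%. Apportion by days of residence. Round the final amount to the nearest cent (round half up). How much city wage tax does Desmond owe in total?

Sprucecroft Region, January 1 – June 4, 1996: 156 days → £57000 × 1.6% × 156/366 = £388.7213
Glenstead, June 5 – December 31, 1996: 210 days → £57000 × 2.95% × 210/366 = £964.7951
Total = £1353.5164

£1353.52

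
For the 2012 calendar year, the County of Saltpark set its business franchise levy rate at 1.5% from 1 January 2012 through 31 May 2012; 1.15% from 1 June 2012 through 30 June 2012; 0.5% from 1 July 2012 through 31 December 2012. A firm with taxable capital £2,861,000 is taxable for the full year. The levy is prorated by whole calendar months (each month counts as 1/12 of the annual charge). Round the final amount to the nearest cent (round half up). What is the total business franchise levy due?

1 January – 31 May 2012: 5 months at 1.5% → £2,861,000 × 1.5% × 5/12 = £17,881.2500
1 June – 30 June 2012: 1 month at 1.15% → £2,861,000 × 1.15% × 1/12 = £2,741.7917
1 July – 31 December 2012: 6 months at 0.5% → £2,861,000 × 0.5% × 6/12 = £7,152.5000
Total = £27,775.5417

£27,775.54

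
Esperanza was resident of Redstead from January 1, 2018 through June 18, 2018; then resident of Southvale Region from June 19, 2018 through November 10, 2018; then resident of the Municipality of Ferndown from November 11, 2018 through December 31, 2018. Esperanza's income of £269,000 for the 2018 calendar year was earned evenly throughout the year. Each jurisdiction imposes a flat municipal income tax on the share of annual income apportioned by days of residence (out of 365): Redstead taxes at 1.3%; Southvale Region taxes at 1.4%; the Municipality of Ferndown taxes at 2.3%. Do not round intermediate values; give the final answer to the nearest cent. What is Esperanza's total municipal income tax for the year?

Redstead, January 1 – June 18, 2018: 169 days → £269,000 × 1.3% × 169/365 = £1,619.1589
Southvale Region, June 19 – November 10, 2018: 145 days → £269,000 × 1.4% × 145/365 = £1,496.0822
The Municipality of Ferndown, November 11 – December 31, 2018: 51 days → £269,000 × 2.3% × 51/365 = £864.4849
Total = £3,979.7260

£3,979.73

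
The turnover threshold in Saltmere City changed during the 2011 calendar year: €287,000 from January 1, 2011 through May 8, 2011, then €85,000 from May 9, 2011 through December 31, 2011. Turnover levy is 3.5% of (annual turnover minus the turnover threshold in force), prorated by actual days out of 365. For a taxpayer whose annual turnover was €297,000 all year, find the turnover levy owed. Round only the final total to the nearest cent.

January 1 – May 8, 2011: 128 days, exemption €287,000 → (€297,000 − €287,000) × 3.5% × 128/365 = €122.7397
May 9 – December 31, 2011: 237 days, exemption €85,000 → (€297,000 − €85,000) × 3.5% × 237/365 = €4,817.9178
Total = €4,940.6575

€4,940.66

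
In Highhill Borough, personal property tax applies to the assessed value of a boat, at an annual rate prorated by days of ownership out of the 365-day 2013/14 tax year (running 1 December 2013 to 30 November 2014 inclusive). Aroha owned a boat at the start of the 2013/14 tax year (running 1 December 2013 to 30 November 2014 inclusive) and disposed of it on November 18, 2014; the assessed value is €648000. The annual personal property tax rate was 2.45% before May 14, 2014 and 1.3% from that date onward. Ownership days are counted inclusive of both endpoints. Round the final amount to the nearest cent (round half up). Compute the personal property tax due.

€11495.34

December 1, 2013 – May 13, 2014: 164 days at 2.45% → €648000 × 2.45% × 164/365 = €7133.3260
May 14 – November 18, 2014: 189 days at 1.3% → €648000 × 1.3% × 189/365 = €4362.0164
Total = €11495.3425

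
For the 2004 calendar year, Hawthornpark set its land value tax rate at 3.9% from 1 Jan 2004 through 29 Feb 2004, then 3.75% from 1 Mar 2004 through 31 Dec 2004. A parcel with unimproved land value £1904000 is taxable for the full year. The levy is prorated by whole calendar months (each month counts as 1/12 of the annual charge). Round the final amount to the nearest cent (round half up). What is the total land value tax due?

£71876.00

1 Jan – 29 Feb 2004: 2 months at 3.9% → £1904000 × 3.9% × 2/12 = £12376.0000
1 Mar – 31 Dec 2004: 10 months at 3.75% → £1904000 × 3.75% × 10/12 = £59500.0000
Total = £71876.0000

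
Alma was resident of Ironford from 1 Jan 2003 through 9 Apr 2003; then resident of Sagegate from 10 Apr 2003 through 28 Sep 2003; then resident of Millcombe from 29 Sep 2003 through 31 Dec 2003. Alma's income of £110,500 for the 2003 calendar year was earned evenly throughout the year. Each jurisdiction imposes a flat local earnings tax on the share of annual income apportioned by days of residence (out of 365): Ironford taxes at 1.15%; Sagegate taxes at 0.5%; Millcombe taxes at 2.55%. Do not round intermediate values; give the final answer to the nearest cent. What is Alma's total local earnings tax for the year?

£1,330.69

Ironford, 1 Jan – 9 Apr 2003: 99 days → £110,500 × 1.15% × 99/365 = £344.6692
Sagegate, 10 Apr – 28 Sep 2003: 172 days → £110,500 × 0.5% × 172/365 = £260.3562
Millcombe, 29 Sep – 31 Dec 2003: 94 days → £110,500 × 2.55% × 94/365 = £725.6671
Total = £1,330.6925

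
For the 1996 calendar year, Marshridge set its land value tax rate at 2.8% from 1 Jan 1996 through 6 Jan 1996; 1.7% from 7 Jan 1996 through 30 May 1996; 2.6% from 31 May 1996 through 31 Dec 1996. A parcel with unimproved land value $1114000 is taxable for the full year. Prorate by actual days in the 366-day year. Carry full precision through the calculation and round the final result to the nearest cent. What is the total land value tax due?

$25028.48

1 Jan – 6 Jan 1996: 6 days at 2.8% → $1114000 × 2.8% × 6/366 = $511.3443
7 Jan – 30 May 1996: 145 days at 1.7% → $1114000 × 1.7% × 145/366 = $7502.7596
31 May – 31 Dec 1996: 215 days at 2.6% → $1114000 × 2.6% × 215/366 = $17014.3716
Total = $25028.4754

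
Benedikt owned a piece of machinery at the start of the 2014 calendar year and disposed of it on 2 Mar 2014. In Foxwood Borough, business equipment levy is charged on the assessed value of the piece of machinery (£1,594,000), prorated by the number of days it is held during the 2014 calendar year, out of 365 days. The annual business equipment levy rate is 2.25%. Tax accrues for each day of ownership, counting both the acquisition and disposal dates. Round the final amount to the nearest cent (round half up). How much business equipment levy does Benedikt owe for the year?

Days held (1 Jan – 2 Mar 2014): 61 out of 365
Tax = £1,594,000 × 2.25% × 61/365 = £5,993.8767

£5,993.88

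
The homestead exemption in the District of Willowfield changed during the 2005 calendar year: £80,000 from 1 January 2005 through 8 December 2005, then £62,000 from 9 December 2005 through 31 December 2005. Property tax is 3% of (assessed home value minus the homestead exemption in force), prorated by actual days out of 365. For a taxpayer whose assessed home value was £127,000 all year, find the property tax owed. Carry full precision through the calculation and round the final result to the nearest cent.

£1,444.03

1 January – 8 December 2005: 342 days, exemption £80,000 → (£127,000 − £80,000) × 3% × 342/365 = £1,321.1507
9 December – 31 December 2005: 23 days, exemption £62,000 → (£127,000 − £62,000) × 3% × 23/365 = £122.8767
Total = £1,444.0274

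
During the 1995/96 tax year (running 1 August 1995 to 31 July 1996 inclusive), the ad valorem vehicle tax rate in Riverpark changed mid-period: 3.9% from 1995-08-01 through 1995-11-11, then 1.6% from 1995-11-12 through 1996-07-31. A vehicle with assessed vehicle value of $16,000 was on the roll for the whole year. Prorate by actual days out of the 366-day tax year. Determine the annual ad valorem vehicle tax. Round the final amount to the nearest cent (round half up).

1995-08-01 to 1995-11-11: 103 days at 3.9% → $16,000 × 3.9% × 103/366 = $175.6066
1995-11-12 to 1996-07-31: 263 days at 1.6% → $16,000 × 1.6% × 263/366 = $183.9563
Total = $359.5628

$359.56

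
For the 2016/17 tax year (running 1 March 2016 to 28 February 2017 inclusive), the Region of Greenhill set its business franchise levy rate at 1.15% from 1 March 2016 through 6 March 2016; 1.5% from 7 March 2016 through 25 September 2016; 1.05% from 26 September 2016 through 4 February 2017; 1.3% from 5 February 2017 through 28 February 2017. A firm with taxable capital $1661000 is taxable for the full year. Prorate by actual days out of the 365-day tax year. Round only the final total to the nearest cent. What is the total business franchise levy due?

1 March – 6 March 2016: 6 days at 1.15% → $1661000 × 1.15% × 6/365 = $313.9973
7 March – 25 September 2016: 203 days at 1.5% → $1661000 × 1.5% × 203/365 = $13856.8356
26 September 2016 – 4 February 2017: 132 days at 1.05% → $1661000 × 1.05% × 132/365 = $6307.2493
5 February – 28 February 2017: 24 days at 1.3% → $1661000 × 1.3% × 24/365 = $1419.8137
Total = $21897.8959

$21897.90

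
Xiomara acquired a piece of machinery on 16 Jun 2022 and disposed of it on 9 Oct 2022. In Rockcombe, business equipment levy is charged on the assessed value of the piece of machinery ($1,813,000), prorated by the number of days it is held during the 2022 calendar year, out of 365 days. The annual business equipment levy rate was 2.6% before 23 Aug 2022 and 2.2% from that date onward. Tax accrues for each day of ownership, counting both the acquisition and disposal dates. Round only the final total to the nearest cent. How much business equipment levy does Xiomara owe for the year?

16 Jun – 22 Aug 2022: 68 days at 2.6% → $1,813,000 × 2.6% × 68/365 = $8,781.8740
23 Aug – 9 Oct 2022: 48 days at 2.2% → $1,813,000 × 2.2% × 48/365 = $5,245.2822
Total = $14,027.1562

$14,027.16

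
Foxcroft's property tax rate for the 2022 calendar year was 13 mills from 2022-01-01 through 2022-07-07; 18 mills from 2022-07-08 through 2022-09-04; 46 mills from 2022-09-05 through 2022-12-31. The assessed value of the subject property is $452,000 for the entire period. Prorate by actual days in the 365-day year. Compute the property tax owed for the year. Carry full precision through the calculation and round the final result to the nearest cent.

$11,063.47

2022-01-01 to 2022-07-07: 188 days at 13 mills → $452,000 × 1.3% × 188/365 = $3,026.5425
2022-07-08 to 2022-09-04: 59 days at 18 mills → $452,000 × 1.8% × 59/365 = $1,315.1342
2022-09-05 to 2022-12-31: 118 days at 46 mills → $452,000 × 4.6% × 118/365 = $6,721.7973
Total = $11,063.4740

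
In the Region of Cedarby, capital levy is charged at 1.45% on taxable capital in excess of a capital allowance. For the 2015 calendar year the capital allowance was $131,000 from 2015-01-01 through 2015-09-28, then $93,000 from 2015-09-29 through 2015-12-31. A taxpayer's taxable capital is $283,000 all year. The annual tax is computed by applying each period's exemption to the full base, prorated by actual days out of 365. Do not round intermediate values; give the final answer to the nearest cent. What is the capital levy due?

2015-01-01 to 2015-09-28: 271 days, exemption $131,000 → ($283,000 − $131,000) × 1.45% × 271/365 = $1,636.3945
2015-09-29 to 2015-12-31: 94 days, exemption $93,000 → ($283,000 − $93,000) × 1.45% × 94/365 = $709.5068
Total = $2,345.9014

$2,345.90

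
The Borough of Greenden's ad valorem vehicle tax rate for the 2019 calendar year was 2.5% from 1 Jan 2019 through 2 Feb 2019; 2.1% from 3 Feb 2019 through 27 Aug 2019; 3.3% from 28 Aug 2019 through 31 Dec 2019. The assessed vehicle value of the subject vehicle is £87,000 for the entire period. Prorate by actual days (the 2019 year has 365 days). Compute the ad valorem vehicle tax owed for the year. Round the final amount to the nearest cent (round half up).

1 Jan – 2 Feb 2019: 33 days at 2.5% → £87,000 × 2.5% × 33/365 = £196.6438
3 Feb – 27 Aug 2019: 206 days at 2.1% → £87,000 × 2.1% × 206/365 = £1,031.1288
28 Aug – 31 Dec 2019: 126 days at 3.3% → £87,000 × 3.3% × 126/365 = £991.0849
Total = £2,218.8575

£2,218.86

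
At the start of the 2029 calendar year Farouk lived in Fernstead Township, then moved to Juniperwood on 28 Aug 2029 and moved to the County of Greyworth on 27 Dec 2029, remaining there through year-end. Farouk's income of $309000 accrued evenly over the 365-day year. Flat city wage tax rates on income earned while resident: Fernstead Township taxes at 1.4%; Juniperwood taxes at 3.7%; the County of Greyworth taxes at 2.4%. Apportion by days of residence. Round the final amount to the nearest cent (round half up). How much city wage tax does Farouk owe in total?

Fernstead Township, 1 Jan – 27 Aug 2029: 239 days → $309000 × 1.4% × 239/365 = $2832.6411
Juniperwood, 28 Aug – 26 Dec 2029: 121 days → $309000 × 3.7% × 121/365 = $3790.1178
The County of Greyworth, 27 Dec – 31 Dec 2029: 5 days → $309000 × 2.4% × 5/365 = $101.5890
Total = $6724.3479

$6724.35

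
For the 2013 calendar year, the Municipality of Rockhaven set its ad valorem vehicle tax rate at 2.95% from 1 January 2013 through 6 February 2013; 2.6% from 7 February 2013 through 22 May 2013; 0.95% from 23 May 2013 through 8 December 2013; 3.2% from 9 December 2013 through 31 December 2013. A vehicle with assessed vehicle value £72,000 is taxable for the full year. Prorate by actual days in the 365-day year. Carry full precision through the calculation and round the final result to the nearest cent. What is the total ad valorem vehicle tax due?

1 January – 6 February 2013: 37 days at 2.95% → £72,000 × 2.95% × 37/365 = £215.3096
7 February – 22 May 2013: 105 days at 2.6% → £72,000 × 2.6% × 105/365 = £538.5205
23 May – 8 December 2013: 200 days at 0.95% → £72,000 × 0.95% × 200/365 = £374.7945
9 December – 31 December 2013: 23 days at 3.2% → £72,000 × 3.2% × 23/365 = £145.1836
Total = £1,273.8082

£1,273.81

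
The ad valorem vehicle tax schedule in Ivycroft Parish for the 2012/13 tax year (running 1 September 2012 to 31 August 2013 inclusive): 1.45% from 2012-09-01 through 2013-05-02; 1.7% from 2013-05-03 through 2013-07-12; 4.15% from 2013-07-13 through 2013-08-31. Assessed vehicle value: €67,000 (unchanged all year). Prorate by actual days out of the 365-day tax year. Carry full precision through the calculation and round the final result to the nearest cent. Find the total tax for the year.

2012-09-01 to 2013-05-02: 244 days at 1.45% → €67,000 × 1.45% × 244/365 = €649.4411
2013-05-03 to 2013-07-12: 71 days at 1.7% → €67,000 × 1.7% × 71/365 = €221.5589
2013-07-13 to 2013-08-31: 50 days at 4.15% → €67,000 × 4.15% × 50/365 = €380.8904
Total = €1,251.8904

€1,251.89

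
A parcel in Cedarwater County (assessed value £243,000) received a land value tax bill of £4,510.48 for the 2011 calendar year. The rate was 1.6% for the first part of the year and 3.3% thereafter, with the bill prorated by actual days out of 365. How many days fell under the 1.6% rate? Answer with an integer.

310 days

Let d = days at the first rate; then 365 − d days at the second rate.
£243,000 × [1.6%·d + 3.3%·(365−d)] / 365 = £4,510.48
Solving gives d = 310, so the new rate took effect on 7 Nov 2011.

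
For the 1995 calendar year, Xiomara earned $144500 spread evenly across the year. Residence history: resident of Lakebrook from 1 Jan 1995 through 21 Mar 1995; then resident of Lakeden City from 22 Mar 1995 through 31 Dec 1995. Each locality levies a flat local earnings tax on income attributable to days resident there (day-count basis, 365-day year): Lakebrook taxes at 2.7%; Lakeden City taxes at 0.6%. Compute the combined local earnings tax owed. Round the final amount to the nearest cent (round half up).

Lakebrook, 1 Jan – 21 Mar 1995: 80 days → $144500 × 2.7% × 80/365 = $855.1233
Lakeden City, 22 Mar – 31 Dec 1995: 285 days → $144500 × 0.6% × 285/365 = $676.9726
Total = $1532.0959

$1532.10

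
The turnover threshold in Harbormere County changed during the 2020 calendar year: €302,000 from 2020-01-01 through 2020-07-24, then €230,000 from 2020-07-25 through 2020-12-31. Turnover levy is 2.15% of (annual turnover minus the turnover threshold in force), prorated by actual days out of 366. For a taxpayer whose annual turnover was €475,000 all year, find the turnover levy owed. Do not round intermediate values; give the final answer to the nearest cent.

2020-01-01 to 2020-07-24: 206 days, exemption €302,000 → (€475,000 − €302,000) × 2.15% × 206/366 = €2,093.4891
2020-07-25 to 2020-12-31: 160 days, exemption €230,000 → (€475,000 − €230,000) × 2.15% × 160/366 = €2,302.7322
Total = €4,396.2213

€4,396.22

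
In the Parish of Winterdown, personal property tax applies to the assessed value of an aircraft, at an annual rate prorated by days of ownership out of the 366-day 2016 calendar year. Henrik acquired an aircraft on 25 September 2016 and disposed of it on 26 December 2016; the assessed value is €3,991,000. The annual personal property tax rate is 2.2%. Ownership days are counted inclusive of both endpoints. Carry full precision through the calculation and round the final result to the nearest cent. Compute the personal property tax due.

€22,310.34

Days held (25 September – 26 December 2016): 93 out of 366
Tax = €3,991,000 × 2.2% × 93/366 = €22,310.3443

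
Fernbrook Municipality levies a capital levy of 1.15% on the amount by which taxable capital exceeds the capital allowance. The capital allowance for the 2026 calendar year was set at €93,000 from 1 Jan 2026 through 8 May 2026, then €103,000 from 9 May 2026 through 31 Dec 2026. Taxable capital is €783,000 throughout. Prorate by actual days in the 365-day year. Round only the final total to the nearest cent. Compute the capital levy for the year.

1 Jan – 8 May 2026: 128 days, exemption €93,000 → (€783,000 − €93,000) × 1.15% × 128/365 = €2,782.6849
9 May – 31 Dec 2026: 237 days, exemption €103,000 → (€783,000 − €103,000) × 1.15% × 237/365 = €5,077.6438
Total = €7,860.3288

€7,860.33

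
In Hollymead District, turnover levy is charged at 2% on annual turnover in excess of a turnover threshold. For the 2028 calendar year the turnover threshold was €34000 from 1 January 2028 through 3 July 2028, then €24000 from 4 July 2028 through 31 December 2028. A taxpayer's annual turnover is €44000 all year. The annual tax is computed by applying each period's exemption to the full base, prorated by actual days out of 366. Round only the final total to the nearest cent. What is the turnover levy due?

€298.91

1 January – 3 July 2028: 185 days, exemption €34000 → (€44000 − €34000) × 2% × 185/366 = €101.0929
4 July – 31 December 2028: 181 days, exemption €24000 → (€44000 − €24000) × 2% × 181/366 = €197.8142
Total = €298.9071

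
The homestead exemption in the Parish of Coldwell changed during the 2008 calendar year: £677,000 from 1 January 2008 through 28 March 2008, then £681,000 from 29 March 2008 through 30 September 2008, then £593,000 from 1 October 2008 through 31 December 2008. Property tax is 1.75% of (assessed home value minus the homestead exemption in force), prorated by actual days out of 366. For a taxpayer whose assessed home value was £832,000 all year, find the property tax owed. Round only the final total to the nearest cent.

1 January – 28 March 2008: 88 days, exemption £677,000 → (£832,000 − £677,000) × 1.75% × 88/366 = £652.1858
29 March – 30 September 2008: 186 days, exemption £681,000 → (£832,000 − £681,000) × 1.75% × 186/366 = £1,342.9098
1 October – 31 December 2008: 92 days, exemption £593,000 → (£832,000 − £593,000) × 1.75% × 92/366 = £1,051.3388
Total = £3,046.4344

£3,046.43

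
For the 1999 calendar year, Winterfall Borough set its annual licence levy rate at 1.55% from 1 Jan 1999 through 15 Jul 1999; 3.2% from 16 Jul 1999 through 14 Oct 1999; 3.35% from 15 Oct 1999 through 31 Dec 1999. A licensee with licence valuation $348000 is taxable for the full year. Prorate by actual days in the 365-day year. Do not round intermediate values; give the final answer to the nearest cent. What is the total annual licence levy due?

1 Jan – 15 Jul 1999: 196 days at 1.55% → $348000 × 1.55% × 196/365 = $2896.5041
16 Jul – 14 Oct 1999: 91 days at 3.2% → $348000 × 3.2% × 91/365 = $2776.3726
15 Oct – 31 Dec 1999: 78 days at 3.35% → $348000 × 3.35% × 78/365 = $2491.2986
Total = $8164.1753

$8164.18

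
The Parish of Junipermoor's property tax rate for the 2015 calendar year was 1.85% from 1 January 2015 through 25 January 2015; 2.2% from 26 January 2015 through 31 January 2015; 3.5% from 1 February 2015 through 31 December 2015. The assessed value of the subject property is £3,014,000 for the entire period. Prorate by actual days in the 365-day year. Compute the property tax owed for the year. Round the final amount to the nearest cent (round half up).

£101,439.68

1 January – 25 January 2015: 25 days at 1.85% → £3,014,000 × 1.85% × 25/365 = £3,819.1096
26 January – 31 January 2015: 6 days at 2.2% → £3,014,000 × 2.2% × 6/365 = £1,089.9945
1 February – 31 December 2015: 334 days at 3.5% → £3,014,000 × 3.5% × 334/365 = £96,530.5753
Total = £101,439.6795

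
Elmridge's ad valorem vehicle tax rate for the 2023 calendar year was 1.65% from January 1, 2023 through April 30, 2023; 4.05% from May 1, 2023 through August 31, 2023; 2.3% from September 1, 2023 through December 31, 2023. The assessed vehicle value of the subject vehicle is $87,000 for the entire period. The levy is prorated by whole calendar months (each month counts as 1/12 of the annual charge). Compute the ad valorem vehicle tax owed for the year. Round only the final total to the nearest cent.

January 1 – April 30, 2023: 4 months at 1.65% → $87,000 × 1.65% × 4/12 = $478.5000
May 1 – August 31, 2023: 4 months at 4.05% → $87,000 × 4.05% × 4/12 = $1,174.5000
September 1 – December 31, 2023: 4 months at 2.3% → $87,000 × 2.3% × 4/12 = $667.0000
Total = $2,320.0000

$2,320.00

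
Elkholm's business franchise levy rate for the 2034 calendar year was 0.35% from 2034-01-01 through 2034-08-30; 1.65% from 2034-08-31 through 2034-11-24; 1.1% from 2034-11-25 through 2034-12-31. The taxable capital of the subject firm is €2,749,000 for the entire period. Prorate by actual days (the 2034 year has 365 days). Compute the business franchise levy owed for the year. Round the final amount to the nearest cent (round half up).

2034-01-01 to 2034-08-30: 242 days at 0.35% → €2,749,000 × 0.35% × 242/365 = €6,379.1863
2034-08-31 to 2034-11-24: 86 days at 1.65% → €2,749,000 × 1.65% × 86/365 = €10,687.2082
2034-11-25 to 2034-12-31: 37 days at 1.1% → €2,749,000 × 1.1% × 37/365 = €3,065.3233
Total = €20,131.7178

€20,131.72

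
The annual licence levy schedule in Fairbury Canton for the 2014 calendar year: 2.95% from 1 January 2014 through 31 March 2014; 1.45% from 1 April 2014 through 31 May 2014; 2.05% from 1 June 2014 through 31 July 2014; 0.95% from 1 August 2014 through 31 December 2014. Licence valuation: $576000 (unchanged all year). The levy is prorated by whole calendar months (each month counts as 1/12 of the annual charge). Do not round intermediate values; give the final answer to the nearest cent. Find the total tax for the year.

1 January – 31 March 2014: 3 months at 2.95% → $576000 × 2.95% × 3/12 = $4248.0000
1 April – 31 May 2014: 2 months at 1.45% → $576000 × 1.45% × 2/12 = $1392.0000
1 June – 31 July 2014: 2 months at 2.05% → $576000 × 2.05% × 2/12 = $1968.0000
1 August – 31 December 2014: 5 months at 0.95% → $576000 × 0.95% × 5/12 = $2280.0000
Total = $9888.0000

$9888.00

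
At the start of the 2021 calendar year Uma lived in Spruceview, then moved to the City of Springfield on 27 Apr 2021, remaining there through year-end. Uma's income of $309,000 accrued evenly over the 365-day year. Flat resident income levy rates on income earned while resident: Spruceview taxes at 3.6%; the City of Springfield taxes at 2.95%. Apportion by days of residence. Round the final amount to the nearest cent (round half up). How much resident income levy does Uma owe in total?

Spruceview, 1 Jan – 26 Apr 2021: 116 days → $309,000 × 3.6% × 116/365 = $3,535.2986
The City of Springfield, 27 Apr – 31 Dec 2021: 249 days → $309,000 × 2.95% × 249/365 = $6,218.5192
Total = $9,753.8178

$9,753.82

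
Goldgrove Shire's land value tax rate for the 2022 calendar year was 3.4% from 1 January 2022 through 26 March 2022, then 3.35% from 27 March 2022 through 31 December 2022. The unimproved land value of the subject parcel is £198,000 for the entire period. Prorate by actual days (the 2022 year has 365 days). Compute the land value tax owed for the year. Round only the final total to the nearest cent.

£6,656.05

1 January – 26 March 2022: 85 days at 3.4% → £198,000 × 3.4% × 85/365 = £1,567.7260
27 March – 31 December 2022: 280 days at 3.35% → £198,000 × 3.35% × 280/365 = £5,088.3288
Total = £6,656.0548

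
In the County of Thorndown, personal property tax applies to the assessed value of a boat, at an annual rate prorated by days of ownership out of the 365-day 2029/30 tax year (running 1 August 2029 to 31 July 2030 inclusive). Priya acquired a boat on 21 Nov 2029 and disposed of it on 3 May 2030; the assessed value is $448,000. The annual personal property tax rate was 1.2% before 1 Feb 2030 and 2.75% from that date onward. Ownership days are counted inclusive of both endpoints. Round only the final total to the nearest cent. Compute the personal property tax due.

$4,165.79

21 Nov 2029 – 31 Jan 2030: 72 days at 1.2% → $448,000 × 1.2% × 72/365 = $1,060.4712
1 Feb – 3 May 2030: 92 days at 2.75% → $448,000 × 2.75% × 92/365 = $3,105.3151
Total = $4,165.7863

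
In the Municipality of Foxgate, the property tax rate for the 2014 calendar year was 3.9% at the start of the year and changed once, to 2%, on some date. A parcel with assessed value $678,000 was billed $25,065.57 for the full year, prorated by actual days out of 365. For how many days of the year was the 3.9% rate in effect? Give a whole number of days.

Let d = days at the first rate; then 365 − d days at the second rate.
$678,000 × [3.9%·d + 2%·(365−d)] / 365 = $25,065.57
Solving gives d = 326, so the new rate took effect on November 23, 2014.

326 days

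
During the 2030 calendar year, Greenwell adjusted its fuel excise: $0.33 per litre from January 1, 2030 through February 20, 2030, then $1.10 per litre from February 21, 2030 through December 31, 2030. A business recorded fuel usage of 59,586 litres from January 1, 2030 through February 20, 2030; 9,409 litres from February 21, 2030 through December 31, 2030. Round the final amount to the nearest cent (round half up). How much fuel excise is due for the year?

January 1 – February 20, 2030: 59,586 litres at $0.33/litre → $19,663.38
February 21 – December 31, 2030: 9,409 litres at $1.10/litre → $10,349.90

$30,013.28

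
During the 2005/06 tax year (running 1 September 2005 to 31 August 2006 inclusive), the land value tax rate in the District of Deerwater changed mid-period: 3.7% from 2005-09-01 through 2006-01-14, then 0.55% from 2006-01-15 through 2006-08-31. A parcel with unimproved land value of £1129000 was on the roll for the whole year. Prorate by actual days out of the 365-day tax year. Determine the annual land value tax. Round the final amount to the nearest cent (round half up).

£19460.56

2005-09-01 to 2006-01-14: 136 days at 3.7% → £1129000 × 3.7% × 136/365 = £15564.7342
2006-01-15 to 2006-08-31: 229 days at 0.55% → £1129000 × 0.55% × 229/365 = £3895.8233
Total = £19460.5575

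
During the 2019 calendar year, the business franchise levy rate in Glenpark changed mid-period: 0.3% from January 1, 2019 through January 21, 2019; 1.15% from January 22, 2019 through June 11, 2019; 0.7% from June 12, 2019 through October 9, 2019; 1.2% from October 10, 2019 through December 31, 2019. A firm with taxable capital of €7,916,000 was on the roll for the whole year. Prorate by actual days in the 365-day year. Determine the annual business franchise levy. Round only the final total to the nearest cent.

January 1 – January 21, 2019: 21 days at 0.3% → €7,916,000 × 0.3% × 21/365 = €1,366.3233
January 22 – June 11, 2019: 141 days at 1.15% → €7,916,000 × 1.15% × 141/365 = €35,166.5589
June 12 – October 9, 2019: 120 days at 0.7% → €7,916,000 × 0.7% × 120/365 = €18,217.6438
October 10 – December 31, 2019: 83 days at 1.2% → €7,916,000 × 1.2% × 83/365 = €21,600.9205
Total = €76,351.4466

€76,351.45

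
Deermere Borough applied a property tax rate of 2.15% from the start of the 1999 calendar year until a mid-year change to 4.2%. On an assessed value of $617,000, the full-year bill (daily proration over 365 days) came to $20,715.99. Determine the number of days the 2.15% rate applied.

Let d = days at the first rate; then 365 − d days at the second rate.
$617,000 × [2.15%·d + 4.2%·(365−d)] / 365 = $20,715.99
Solving gives d = 150, so the new rate took effect on 31 May 1999.

150 days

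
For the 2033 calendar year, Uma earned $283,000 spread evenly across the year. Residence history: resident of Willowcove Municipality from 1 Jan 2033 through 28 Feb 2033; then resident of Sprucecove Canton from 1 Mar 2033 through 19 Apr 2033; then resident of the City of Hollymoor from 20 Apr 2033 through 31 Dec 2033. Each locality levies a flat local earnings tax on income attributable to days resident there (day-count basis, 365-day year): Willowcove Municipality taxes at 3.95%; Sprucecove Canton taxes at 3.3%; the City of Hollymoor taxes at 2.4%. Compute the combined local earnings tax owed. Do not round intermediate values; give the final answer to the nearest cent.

$7,849.95

Willowcove Municipality, 1 Jan – 28 Feb 2033: 59 days → $283,000 × 3.95% × 59/365 = $1,806.9356
Sprucecove Canton, 1 Mar – 19 Apr 2033: 50 days → $283,000 × 3.3% × 50/365 = $1,279.3151
The City of Hollymoor, 20 Apr – 31 Dec 2033: 256 days → $283,000 × 2.4% × 256/365 = $4,763.7041
Total = $7,849.9548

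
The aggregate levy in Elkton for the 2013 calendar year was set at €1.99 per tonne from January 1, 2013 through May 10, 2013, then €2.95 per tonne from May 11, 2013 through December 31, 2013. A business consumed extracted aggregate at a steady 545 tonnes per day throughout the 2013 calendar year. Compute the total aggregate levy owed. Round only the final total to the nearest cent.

€518,812.75

January 1 – May 10, 2013: 130 days × 545 tonnes/day = 70,850 tonnes at €1.99/tonne → €140,991.50
May 11 – December 31, 2013: 235 days × 545 tonnes/day = 128,075 tonnes at €2.95/tonne → €377,821.25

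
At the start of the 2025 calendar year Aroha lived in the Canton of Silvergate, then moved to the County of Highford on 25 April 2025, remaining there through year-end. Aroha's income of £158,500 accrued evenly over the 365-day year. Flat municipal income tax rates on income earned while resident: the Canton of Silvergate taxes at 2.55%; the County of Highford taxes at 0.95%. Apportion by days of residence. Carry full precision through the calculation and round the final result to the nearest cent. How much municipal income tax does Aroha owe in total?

The Canton of Silvergate, 1 January – 24 April 2025: 114 days → £158,500 × 2.55% × 114/365 = £1,262.3548
The County of Highford, 25 April – 31 December 2025: 251 days → £158,500 × 0.95% × 251/365 = £1,035.4610
Total = £2,297.8158

£2,297.82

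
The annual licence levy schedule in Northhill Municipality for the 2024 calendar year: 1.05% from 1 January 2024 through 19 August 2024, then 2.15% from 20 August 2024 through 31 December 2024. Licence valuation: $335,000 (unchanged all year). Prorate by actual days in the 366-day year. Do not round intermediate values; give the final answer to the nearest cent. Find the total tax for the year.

$4,866.65

1 January – 19 August 2024: 232 days at 1.05% → $335,000 × 1.05% × 232/366 = $2,229.6721
20 August – 31 December 2024: 134 days at 2.15% → $335,000 × 2.15% × 134/366 = $2,636.9809
Total = $4,866.6530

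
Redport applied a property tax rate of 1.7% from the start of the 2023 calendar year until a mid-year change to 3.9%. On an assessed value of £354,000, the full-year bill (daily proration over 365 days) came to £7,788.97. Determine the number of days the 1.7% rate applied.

Let d = days at the first rate; then 365 − d days at the second rate.
£354,000 × [1.7%·d + 3.9%·(365−d)] / 365 = £7,788.97
Solving gives d = 282, so the new rate took effect on 10 October 2023.

282 days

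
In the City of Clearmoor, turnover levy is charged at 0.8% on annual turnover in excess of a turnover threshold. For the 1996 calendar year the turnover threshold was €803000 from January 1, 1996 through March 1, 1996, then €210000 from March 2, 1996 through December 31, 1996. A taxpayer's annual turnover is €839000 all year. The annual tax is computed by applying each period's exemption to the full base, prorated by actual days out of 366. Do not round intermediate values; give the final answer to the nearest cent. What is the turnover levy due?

€4241.33

January 1 – March 1, 1996: 61 days, exemption €803000 → (€839000 − €803000) × 0.8% × 61/366 = €48.0000
March 2 – December 31, 1996: 305 days, exemption €210000 → (€839000 − €210000) × 0.8% × 305/366 = €4193.3333
Total = €4241.3333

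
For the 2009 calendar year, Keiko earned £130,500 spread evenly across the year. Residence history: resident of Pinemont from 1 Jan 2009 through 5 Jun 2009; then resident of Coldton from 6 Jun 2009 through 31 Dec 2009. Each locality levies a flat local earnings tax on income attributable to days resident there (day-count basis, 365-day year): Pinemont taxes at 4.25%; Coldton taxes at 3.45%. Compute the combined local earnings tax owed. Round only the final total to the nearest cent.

£4,948.45

Pinemont, 1 Jan – 5 Jun 2009: 156 days → £130,500 × 4.25% × 156/365 = £2,370.4521
Coldton, 6 Jun – 31 Dec 2009: 209 days → £130,500 × 3.45% × 209/365 = £2,578.0007
Total = £4,948.4527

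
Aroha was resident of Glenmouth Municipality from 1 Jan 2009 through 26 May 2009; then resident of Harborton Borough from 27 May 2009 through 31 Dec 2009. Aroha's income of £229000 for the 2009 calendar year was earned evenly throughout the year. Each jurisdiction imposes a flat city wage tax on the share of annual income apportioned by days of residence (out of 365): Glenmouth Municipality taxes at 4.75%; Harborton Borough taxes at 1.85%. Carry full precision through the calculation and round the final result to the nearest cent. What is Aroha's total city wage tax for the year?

£6892.90

Glenmouth Municipality, 1 Jan – 26 May 2009: 146 days → £229000 × 4.75% × 146/365 = £4351.0000
Harborton Borough, 27 May – 31 Dec 2009: 219 days → £229000 × 1.85% × 219/365 = £2541.9000
Total = £6892.9000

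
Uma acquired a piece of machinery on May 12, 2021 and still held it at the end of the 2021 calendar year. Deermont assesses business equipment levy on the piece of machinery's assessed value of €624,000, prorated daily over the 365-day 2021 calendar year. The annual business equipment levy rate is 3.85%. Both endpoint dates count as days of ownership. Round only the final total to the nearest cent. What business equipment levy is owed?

€15,401.69

Days held (May 12 – December 31, 2021): 234 out of 365
Tax = €624,000 × 3.85% × 234/365 = €15,401.6877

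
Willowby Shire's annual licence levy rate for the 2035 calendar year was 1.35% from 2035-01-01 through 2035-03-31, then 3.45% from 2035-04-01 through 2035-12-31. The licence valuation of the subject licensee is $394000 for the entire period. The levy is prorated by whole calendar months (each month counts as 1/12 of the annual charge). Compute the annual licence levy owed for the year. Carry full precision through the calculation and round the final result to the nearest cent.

$11524.50

2035-01-01 to 2035-03-31: 3 months at 1.35% → $394000 × 1.35% × 3/12 = $1329.7500
2035-04-01 to 2035-12-31: 9 months at 3.45% → $394000 × 3.45% × 9/12 = $10194.7500
Total = $11524.5000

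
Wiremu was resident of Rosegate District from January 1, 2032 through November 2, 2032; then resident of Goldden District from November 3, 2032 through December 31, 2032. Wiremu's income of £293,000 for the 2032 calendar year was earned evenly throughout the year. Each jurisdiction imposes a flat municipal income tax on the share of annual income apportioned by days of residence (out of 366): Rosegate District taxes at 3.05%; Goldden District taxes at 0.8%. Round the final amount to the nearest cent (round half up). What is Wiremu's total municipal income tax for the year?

£7,873.77

Rosegate District, January 1 – November 2, 2032: 307 days → £293,000 × 3.05% × 307/366 = £7,495.9167
Goldden District, November 3 – December 31, 2032: 59 days → £293,000 × 0.8% × 59/366 = £377.8579
Total = £7,873.7746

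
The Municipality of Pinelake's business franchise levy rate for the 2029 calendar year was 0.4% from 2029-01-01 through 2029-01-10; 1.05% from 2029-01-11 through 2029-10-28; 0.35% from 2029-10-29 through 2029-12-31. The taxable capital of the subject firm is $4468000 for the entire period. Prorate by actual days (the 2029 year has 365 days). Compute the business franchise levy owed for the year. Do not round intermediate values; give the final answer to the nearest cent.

2029-01-01 to 2029-01-10: 10 days at 0.4% → $4468000 × 0.4% × 10/365 = $489.6438
2029-01-11 to 2029-10-28: 291 days at 1.05% → $4468000 × 1.05% × 291/365 = $37402.6685
2029-10-29 to 2029-12-31: 64 days at 0.35% → $4468000 × 0.35% × 64/365 = $2742.0055
Total = $40634.3178

$40634.32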